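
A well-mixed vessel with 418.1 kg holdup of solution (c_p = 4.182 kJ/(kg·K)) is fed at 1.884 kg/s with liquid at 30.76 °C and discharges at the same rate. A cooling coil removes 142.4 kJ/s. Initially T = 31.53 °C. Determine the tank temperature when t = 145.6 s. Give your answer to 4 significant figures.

22.46 °C

M c_p dT/dt = ṁ c_p (T_in − T) − Q̇.
τ = M/ṁ = 221.921 s; T_ss = T_in − Q̇/(ṁ c_p) = 30.76 − 142.4/(1.884·4.182) = 12.6864 °C.
Integrating: T(t) = T_ss + (T₀ − T_ss) e^(−t/τ).
T(145.6) = 12.6864 + (18.8436)·e^(−145.6/221.921) = 12.6864 + (18.8436)·0.518877 = 22.4639 °C.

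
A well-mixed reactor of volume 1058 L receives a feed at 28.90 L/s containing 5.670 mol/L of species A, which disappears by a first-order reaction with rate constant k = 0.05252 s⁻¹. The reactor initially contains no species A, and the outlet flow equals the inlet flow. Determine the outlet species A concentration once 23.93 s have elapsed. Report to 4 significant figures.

Species balance: V dC/dt = Q C_in − Q C − k V C.
This is linear with rate a = Q/V + k = 0.0798357 s⁻¹.
C_ss = Q C_in/(Q + kV) = 1.93998 mol/L; C(t) = C_ss + (C₀ − C_ss) e^(−a t).
C(23.93) = 1.93998 + (-1.93998)·e^(−0.0798357·23.93) = 1.93998 + (-1.93998)·0.148011 = 1.65284 mol/L.

1.653 mol/L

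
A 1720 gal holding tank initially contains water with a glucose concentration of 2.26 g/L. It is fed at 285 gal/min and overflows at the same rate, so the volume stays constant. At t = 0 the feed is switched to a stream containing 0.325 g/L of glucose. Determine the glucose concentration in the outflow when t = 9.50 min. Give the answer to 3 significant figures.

0.726 g/L

Transient balance on the dissolved component: V dC/dt = Q(C_in − C).
Rewrite as dC/dt + C/τ = C_in/τ, τ = V/Q = 6.0351 min.
Integrating: C(t) = C_in + (C₀ − C_in) e^(−t/τ).
C(9.50) = 0.325 + (2.26 − 0.325)·e^(−9.50/6.0351) = 0.325 + (1.9350)·0.20719 = 0.72591 g/L.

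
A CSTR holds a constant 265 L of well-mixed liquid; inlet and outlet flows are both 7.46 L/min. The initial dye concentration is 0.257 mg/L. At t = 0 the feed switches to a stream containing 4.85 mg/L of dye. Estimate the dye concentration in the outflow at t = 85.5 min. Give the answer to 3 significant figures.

4.44 mg/L

Transient balance on the dissolved component: V dC/dt = Q(C_in − C).
Rewrite as dC/dt + C/τ = C_in/τ, τ = V/Q = 35.523 min.
This is linear first-order; C(t) = C_in + (C₀ − C_in) e^(−t/τ).
C(85.5) = 4.85 + (0.257 − 4.85)·e^(−85.5/35.523) = 4.85 + (-4.5930)·0.090094 = 4.4362 mg/L.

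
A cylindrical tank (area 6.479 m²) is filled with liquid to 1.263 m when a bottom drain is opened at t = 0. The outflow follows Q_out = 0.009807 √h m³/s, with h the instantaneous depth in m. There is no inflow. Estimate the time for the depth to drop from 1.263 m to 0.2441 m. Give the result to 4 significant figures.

Mass balance (ρ constant): A dh/dt = −0.009807 √h.
∫ h^(−1/2) dh = −(0.009807/A) ∫ dt, giving 2√h = 2√h₀ − (0.009807/A) t.
t = 2A(√h₀ − √h)/0.009807 = 2·6.479·(√1.263 − √0.2441)/0.009807
  = 12.9580 × (1.12383 − 0.494065) / 0.009807 = 832.113 s.

832.1 s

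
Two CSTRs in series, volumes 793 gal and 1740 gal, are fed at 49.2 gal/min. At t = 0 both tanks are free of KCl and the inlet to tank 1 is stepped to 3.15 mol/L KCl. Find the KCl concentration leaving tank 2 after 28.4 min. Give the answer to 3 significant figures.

1.01 mol/L

Time constants: τᵢ = Vᵢ/Q for each well-mixed tank.
τ₁ = 793/49.2 = 16.118 min; τ₂ = 1740/49.2 = 35.366 min.
Solving the cascade with C₁(0)=C₂(0)=0 gives C₂(t) = C_in[1 − (τ₁ e^(−t/τ₁) − τ₂ e^(−t/τ₂))/(τ₁ − τ₂)].
At t = 28.4: e^(−t/τ₁) = 0.17170, e^(−t/τ₂) = 0.44797.
C₂ = 3.15·[1 − (16.118·0.17170 − 35.366·0.44797)/(-19.248)] = 3.15·0.32069 = 1.0102 mol/L.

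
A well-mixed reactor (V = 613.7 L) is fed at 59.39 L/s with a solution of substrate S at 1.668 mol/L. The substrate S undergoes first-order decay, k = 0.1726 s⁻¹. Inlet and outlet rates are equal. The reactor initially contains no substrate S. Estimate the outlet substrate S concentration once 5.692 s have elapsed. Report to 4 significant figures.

Accumulation = in − out − consumed: V dC/dt = Q C_in − Q C − k V C.
This is linear with rate a = Q/V + k = 0.269374 s⁻¹.
C_ss = Q C_in/(Q + kV) = 0.599236 mol/L; C(t) = C_ss + (C₀ − C_ss) e^(−a t).
C(5.692) = 0.599236 + (-0.599236)·e^(−0.269374·5.692) = 0.599236 + (-0.599236)·0.215828 = 0.469905 mol/L.

0.4699 mol/L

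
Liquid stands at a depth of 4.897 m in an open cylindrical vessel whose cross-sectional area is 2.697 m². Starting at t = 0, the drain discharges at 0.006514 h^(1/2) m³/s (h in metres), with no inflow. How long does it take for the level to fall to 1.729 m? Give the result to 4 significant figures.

A dh/dt = −Q_out = −0.006514 √h.
This is separable: 2 d(√h)/dt = −0.006514/A, so √h = √h₀ − (0.006514/(2A)) t.
t = 2A(√h₀ − √h)/0.006514 = 2·2.697·(√4.897 − √1.729)/0.006514
  = 5.39400 × (2.21292 − 1.31491) / 0.006514 = 743.602 s.

743.6 s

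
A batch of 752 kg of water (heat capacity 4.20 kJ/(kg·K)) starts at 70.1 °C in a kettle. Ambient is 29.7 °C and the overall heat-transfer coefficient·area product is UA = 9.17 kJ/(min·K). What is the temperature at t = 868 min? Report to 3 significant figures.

33.0 °C

First-law balance (no shaft work): M c_p dT/dt = −UA(T − T_amb).
dT/dt = (T_ss − T)/τ with T_ss = T_amb = 29.700 °C, τ = M c_p/UA = 752·4.20/9.17 = 344.43 min.
Integrating: T(t) = T_ss + (T₀ − T_ss) e^(−t/τ).
T(868) = 29.700 + (40.400)·0.080450 = 32.950 °C.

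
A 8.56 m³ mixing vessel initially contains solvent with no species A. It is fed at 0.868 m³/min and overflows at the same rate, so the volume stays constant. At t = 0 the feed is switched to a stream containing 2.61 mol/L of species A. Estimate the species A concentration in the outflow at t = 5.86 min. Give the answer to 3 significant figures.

1.17 mol/L

Transient balance on the dissolved component: V dC/dt = Q(C_in − C).
Time constant τ = V/Q = 8.56/0.868 = 9.8618 min.
Integrating: C(t) = C_in + (C₀ − C_in) e^(−t/τ).
C(5.86) = 2.61 + (0 − 2.61)·e^(−5.86/9.8618) = 2.61 + (-2.6100)·0.55200 = 1.1693 mol/L.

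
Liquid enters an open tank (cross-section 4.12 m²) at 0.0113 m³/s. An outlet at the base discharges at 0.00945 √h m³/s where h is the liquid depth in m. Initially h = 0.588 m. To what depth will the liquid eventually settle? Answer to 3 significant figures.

1.43 m

Level balance: A dh/dt = 0.0113 − 0.00945 √h. Setting dh/dt = 0:
Q_in = 0.00945 √h_ss ⇒ √h_ss = 0.0113/0.00945 = 1.1958.
h_ss = 1.1958² = 1.4299 m. (Since h₀ = 0.588 m < h_ss, the level will rise toward this value.)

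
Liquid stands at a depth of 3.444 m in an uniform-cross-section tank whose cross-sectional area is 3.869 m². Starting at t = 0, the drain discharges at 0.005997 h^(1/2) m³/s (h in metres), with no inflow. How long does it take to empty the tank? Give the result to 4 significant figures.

2395 s

With no inflow, A dh/dt = −0.005997 √h.
Separate and integrate: 2(√h − √h₀) = −(0.005997/A) t.
Tank is empty when √h = 0: t_empty = 2A√h₀/0.005997.
t_empty = 2·3.869·√3.444/0.005997 = 7.73800·1.85580/0.005997 = 2394.56 s.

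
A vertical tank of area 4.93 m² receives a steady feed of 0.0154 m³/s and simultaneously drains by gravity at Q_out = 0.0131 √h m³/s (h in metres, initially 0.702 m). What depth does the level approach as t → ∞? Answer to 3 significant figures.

A dh/dt = Q_in − 0.0131 √h. Steady state requires inflow = outflow:
Q_in = 0.0131 √h_ss ⇒ √h_ss = 0.0154/0.0131 = 1.1756.
h_ss = 1.1756² = 1.3820 m. (Since h₀ = 0.702 m < h_ss, the level will rise toward this value.)

1.38 m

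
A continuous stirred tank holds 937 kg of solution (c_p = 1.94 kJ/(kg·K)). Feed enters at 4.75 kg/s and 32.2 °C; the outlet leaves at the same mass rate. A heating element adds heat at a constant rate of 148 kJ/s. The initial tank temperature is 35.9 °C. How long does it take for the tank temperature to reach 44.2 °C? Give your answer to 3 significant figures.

Heat balance on the well-mixed liquid: M c_p dT/dt = ṁ c_p (T_in − T) + 148.
τ = M/ṁ = 197.26 s; T_ss = T_in + Q̇/(ṁ c_p) = 48.261 °C.
T(t) = T_ss + (T₀ − T_ss) e^(−t/τ). Set T = 44.2:
e^(−t/τ) = (44.2 − 48.261)/(35.9 − 48.261) = 0.32852
t = −197.26 · ln(0.32852) = 219.58 s.

220 s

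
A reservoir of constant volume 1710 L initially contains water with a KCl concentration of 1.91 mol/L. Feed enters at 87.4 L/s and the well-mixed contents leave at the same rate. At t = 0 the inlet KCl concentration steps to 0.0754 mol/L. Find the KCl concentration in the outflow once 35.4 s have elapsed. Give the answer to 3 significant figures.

0.376 mol/L

Unsteady species balance (constant V, well mixed): V dC/dt = Q(C_in − C).
Rewrite as dC/dt + C/τ = C_in/τ, τ = V/Q = 19.565 s.
Integrating: C(t) = C_in + (C₀ − C_in) e^(−t/τ).
C(35.4) = 0.0754 + (1.91 − 0.0754)·e^(−35.4/19.565) = 0.0754 + (1.8346)·0.16376 = 0.37584 mol/L.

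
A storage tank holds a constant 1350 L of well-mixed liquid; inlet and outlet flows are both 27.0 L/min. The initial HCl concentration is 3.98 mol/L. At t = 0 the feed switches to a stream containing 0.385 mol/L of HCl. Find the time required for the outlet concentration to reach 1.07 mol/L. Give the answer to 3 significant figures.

82.9 min

Accumulation = in − out for the solute gives V dC/dt = Q(C_in − C), so τ = V/Q = 50.000 min.
C(t) = C_in + (C₀ − C_in) e^(−t/τ). Set C = 1.07 and solve for t:
e^(−t/τ) = (C − C_in)/(C₀ − C_in) = (1.07 − 0.385)/(3.98 − 0.385) = 0.19054
t = −τ ln(…) = 50.000 × 1.6579 = 82.894 min.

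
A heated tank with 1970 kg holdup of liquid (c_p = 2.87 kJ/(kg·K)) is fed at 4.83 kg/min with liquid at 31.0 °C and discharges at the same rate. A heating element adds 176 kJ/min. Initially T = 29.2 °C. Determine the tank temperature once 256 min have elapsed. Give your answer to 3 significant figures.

36.0 °C

Unsteady energy balance on the tank contents: M c_p dT/dt = ṁ c_p (T_in − T) + 176.
τ = M/ṁ = 407.87 min; T_ss = T_in + Q̇/(ṁ c_p) = 31.0 + 176/(4.83·2.87) = 43.696 °C.
T approaches T_ss exponentially: T(t) = T_ss + (T₀ − T_ss) e^(−t/τ).
T(256) = 43.696 + (-14.496)·e^(−256/407.87) = 43.696 + (-14.496)·0.53384 = 35.958 °C.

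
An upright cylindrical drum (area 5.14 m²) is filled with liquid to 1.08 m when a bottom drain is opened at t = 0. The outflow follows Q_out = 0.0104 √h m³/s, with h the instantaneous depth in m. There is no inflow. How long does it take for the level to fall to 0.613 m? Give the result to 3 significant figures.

253 s

Volume balance on the tank: A dh/dt = −0.0104 √h.
∫ h^(−1/2) dh = −(0.0104/A) ∫ dt, giving 2√h = 2√h₀ − (0.0104/A) t.
t = 2A(√h₀ − √h)/0.0104 = 2·5.14·(√1.08 − √0.613)/0.0104
  = 10.280 × (1.0392 − 0.78294) / 0.0104 = 253.33 s.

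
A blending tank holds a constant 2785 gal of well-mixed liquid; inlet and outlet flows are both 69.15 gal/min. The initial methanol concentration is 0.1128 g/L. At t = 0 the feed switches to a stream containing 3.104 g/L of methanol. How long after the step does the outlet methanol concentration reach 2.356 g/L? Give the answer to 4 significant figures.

Species balance: V dC/dt = Q(C_in − C) ⇒ τ = V/Q = 40.2748 min.
C(t) = C_in + (C₀ − C_in) e^(−t/τ). Set C = 2.356 and solve for t:
e^(−t/τ) = (C − C_in)/(C₀ − C_in) = (2.356 − 3.104)/(0.1128 − 3.104) = 0.250067
t = −τ ln(…) = 40.2748 × 1.38603 = 55.8219 min.

55.82 min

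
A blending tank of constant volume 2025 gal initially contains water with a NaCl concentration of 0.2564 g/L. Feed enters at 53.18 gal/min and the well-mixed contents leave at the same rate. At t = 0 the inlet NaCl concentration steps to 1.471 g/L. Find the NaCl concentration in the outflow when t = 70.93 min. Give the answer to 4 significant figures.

1.282 g/L

Mass balance on the solute (V constant): V dC/dt = Q(C_in − C).
Time constant τ = V/Q = 2025/53.18 = 38.0782 min.
Solution: C(t) = C_in + (C₀ − C_in) e^(−t/τ).
C(70.93) = 1.471 + (0.2564 − 1.471)·e^(−70.93/38.0782) = 1.471 + (-1.21460)·0.155246 = 1.28244 g/L.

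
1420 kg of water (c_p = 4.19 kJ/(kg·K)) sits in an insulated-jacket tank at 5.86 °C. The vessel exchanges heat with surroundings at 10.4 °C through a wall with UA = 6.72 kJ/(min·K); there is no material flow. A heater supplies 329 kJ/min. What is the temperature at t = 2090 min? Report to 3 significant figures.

M c_p dT/dt = −UA(T − T_amb) + Q̇.
dT/dt = (T_ss − T)/τ with T_ss = T_amb + Q̇/UA = 10.4 + 329/6.72 = 59.358 °C, τ = M c_p/UA = 1420·4.19/6.72 = 885.39 min.
Integrating: T(t) = T_ss + (T₀ − T_ss) e^(−t/τ).
T(2090) = 59.358 + (-53.498)·0.094368 = 54.310 °C.

54.3 °C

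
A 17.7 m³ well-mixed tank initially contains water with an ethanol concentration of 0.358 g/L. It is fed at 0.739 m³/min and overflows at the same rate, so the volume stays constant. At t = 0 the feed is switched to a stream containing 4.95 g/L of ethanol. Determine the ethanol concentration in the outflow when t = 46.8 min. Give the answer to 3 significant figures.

4.30 g/L

Species balance on the tank: V dC/dt = Q(C_in − C).
So dC/dt = (C_in − C)/τ with τ = V/Q = 17.7/0.739 = 23.951 min.
Solution: C(t) = C_in + (C₀ − C_in) e^(−t/τ).
C(46.8) = 4.95 + (0.358 − 4.95)·e^(−46.8/23.951) = 4.95 + (-4.5920)·0.14171 = 4.2993 g/L.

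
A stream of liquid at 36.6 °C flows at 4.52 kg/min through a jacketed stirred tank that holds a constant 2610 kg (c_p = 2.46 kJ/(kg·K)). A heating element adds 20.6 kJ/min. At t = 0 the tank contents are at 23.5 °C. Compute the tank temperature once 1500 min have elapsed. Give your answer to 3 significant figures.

37.3 °C

M c_p dT/dt = ṁ c_p (T_in − T) + Q̇.
τ = M/ṁ = 577.43 min; T_ss = T_in + Q̇/(ṁ c_p) = 36.6 + 20.6/(4.52·2.46) = 38.453 °C.
Solution: T(t) = T_ss + (T₀ − T_ss) e^(−t/τ).
T(1500) = 38.453 + (-14.953)·e^(−1500/577.43) = 38.453 + (-14.953)·0.074445 = 37.340 °C.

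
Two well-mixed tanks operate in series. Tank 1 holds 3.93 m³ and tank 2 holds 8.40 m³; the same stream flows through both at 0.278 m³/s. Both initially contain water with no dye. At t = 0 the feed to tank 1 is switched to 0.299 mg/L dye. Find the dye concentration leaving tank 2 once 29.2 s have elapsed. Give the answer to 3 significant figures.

0.119 mg/L

Species balance on tank i: dCᵢ/dt = (Cᵢ₋₁ − Cᵢ)/τᵢ with τᵢ = Vᵢ/Q.
τ₁ = 3.93/0.278 = 14.137 s; τ₂ = 8.40/0.278 = 30.216 s.
Tank 1: C₁ = C_in(1 − e^(−t/τ₁)). Tank 2 (τ₁ ≠ τ₂): C₂ = C_in[1 − (τ₁ e^(−t/τ₁) − τ₂ e^(−t/τ₂))/(τ₁ − τ₂)].
At t = 29.2: e^(−t/τ₁) = 0.12675, e^(−t/τ₂) = 0.38046.
C₂ = 0.299·[1 − (14.137·0.12675 − 30.216·0.38046)/(-16.079)] = 0.299·0.39648 = 0.11855 mg/L.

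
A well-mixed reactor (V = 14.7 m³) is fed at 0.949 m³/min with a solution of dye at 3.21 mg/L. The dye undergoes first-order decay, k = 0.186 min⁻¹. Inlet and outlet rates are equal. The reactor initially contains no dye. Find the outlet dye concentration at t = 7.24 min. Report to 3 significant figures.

Species balance: V dC/dt = Q C_in − Q C − k V C.
This is linear with rate a = Q/V + k = 0.25056 min⁻¹.
C_ss = Q C_in/(Q + kV) = 0.82708 mg/L; C(t) = C_ss + (C₀ − C_ss) e^(−a t).
C(7.24) = 0.82708 + (-0.82708)·e^(−0.25056·7.24) = 0.82708 + (-0.82708)·0.16299 = 0.69227 mg/L.

0.692 mg/L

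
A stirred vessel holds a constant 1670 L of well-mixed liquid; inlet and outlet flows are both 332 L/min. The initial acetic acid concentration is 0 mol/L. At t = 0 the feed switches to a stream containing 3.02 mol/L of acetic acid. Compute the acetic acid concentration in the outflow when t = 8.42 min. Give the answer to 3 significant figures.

2.45 mol/L

Mass balance on the solute (V constant): V dC/dt = Q(C_in − C).
Time constant τ = V/Q = 1670/332 = 5.0301 min.
Integrating: C(t) = C_in + (C₀ − C_in) e^(−t/τ).
C(8.42) = 3.02 + (0 − 3.02)·e^(−8.42/5.0301) = 3.02 + (-3.0200)·0.18751 = 2.4537 mol/L.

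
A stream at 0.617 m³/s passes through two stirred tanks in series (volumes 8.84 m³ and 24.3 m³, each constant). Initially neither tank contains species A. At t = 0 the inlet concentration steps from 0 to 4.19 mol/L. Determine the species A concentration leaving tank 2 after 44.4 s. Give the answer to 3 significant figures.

2.16 mol/L

Each tank obeys Vᵢ dCᵢ/dt = Q(Cᵢ₋₁ − Cᵢ), so τᵢ = Vᵢ/Q.
τ₁ = 8.84/0.617 = 14.327 s; τ₂ = 24.3/0.617 = 39.384 s.
Tank 1: C₁ = C_in(1 − e^(−t/τ₁)). Tank 2 (τ₁ ≠ τ₂): C₂ = C_in[1 − (τ₁ e^(−t/τ₁) − τ₂ e^(−t/τ₂))/(τ₁ − τ₂)].
At t = 44.4: e^(−t/τ₁) = 0.045096, e^(−t/τ₂) = 0.32389.
C₂ = 4.19·[1 − (14.327·0.045096 − 39.384·0.32389)/(-25.057)] = 4.19·0.51670 = 2.1650 mol/L.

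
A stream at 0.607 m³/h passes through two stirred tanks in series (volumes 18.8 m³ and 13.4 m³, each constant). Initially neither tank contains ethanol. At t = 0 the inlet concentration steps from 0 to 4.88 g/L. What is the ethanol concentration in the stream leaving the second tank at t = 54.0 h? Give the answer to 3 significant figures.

2.96 g/L

Time constants: τᵢ = Vᵢ/Q for each well-mixed tank.
τ₁ = 18.8/0.607 = 30.972 h; τ₂ = 13.4/0.607 = 22.076 h.
Solving the cascade with C₁(0)=C₂(0)=0 gives C₂(t) = C_in[1 − (τ₁ e^(−t/τ₁) − τ₂ e^(−t/τ₂))/(τ₁ − τ₂)].
At t = 54.0: e^(−t/τ₁) = 0.17491, e^(−t/τ₂) = 0.086629.
C₂ = 4.88·[1 − (30.972·0.17491 − 22.076·0.086629)/(8.8962)] = 4.88·0.60604 = 2.9575 g/L.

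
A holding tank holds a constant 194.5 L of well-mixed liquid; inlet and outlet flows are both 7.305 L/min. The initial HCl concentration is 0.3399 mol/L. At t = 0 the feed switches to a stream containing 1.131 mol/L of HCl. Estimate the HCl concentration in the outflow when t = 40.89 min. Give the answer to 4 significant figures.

0.9607 mol/L

Transient balance on the dissolved component: V dC/dt = Q(C_in − C).
So dC/dt = (C_in − C)/τ with τ = V/Q = 194.5/7.305 = 26.6256 min.
C approaches C_in exponentially: C(t) = C_in + (C₀ − C_in) e^(−t/τ).
C(40.89) = 1.131 + (0.3399 − 1.131)·e^(−40.89/26.6256) = 1.131 + (-0.791100)·0.215296 = 0.960679 mol/L.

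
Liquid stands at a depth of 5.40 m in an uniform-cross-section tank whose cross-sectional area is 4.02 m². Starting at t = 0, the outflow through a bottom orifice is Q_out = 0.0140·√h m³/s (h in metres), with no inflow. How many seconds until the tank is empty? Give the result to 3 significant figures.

1330 s

With no inflow, A dh/dt = −0.0140 √h.
Separate and integrate: 2(√h − √h₀) = −(0.0140/A) t.
Set h = 0: 2√h₀ = (0.0140/A) t_empty ⇒ t_empty = 2A√h₀/0.0140.
t_empty = 2·4.02·√5.40/0.0140 = 8.0400·2.3238/0.0140 = 1334.5 s.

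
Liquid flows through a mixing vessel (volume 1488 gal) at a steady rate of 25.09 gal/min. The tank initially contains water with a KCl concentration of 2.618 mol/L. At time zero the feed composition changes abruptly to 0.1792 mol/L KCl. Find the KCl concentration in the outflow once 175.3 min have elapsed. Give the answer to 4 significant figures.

0.3061 mol/L

Unsteady species balance (constant V, well mixed): V dC/dt = Q(C_in − C).
Time constant τ = V/Q = 1488/25.09 = 59.3065 min.
This is linear first-order; C(t) = C_in + (C₀ − C_in) e^(−t/τ).
C(175.3) = 0.1792 + (2.618 − 0.1792)·e^(−175.3/59.3065) = 0.1792 + (2.43880)·0.0520354 = 0.306104 mol/L.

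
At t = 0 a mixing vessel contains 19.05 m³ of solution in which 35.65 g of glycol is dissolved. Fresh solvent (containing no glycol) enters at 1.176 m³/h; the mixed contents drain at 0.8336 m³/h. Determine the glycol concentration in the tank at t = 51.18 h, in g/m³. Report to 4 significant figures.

Total volume: dV/dt = Q_in − Q_out = 0.342400 m³/h, so V(t) = 19.05 + 0.342400 t and V(51.18) = 36.5740 m³.
No glycol enters, so dm/dt = −Q_out · (m/V).
dm/m = −Q_out dt/(V₀ + 0.342400 t); integrating gives ln(m/m₀) = −(Q_out/(Q_in−Q_out)) ln(V/V₀).
m = m₀ (V₀/V)^(Q_out/(Q_in−Q_out)) = 35.65 × (19.05/36.5740)^(2.43458) = 7.28446 g.
C = m/V = 7.28446/36.5740 = 0.199170 g/m³.

0.1992 g/m³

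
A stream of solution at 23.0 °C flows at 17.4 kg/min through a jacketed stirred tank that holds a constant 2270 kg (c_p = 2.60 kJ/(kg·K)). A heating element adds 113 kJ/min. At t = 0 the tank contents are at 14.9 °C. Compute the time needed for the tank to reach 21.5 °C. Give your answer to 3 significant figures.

127 min

Energy balance: M c_p dT/dt = ṁ c_p (T_in − T) + 113.
τ = M/ṁ = 130.46 min; T_ss = T_in + Q̇/(ṁ c_p) = 25.498 °C.
T(t) = T_ss + (T₀ − T_ss) e^(−t/τ). Set T = 21.5:
e^(−t/τ) = (21.5 − 25.498)/(14.9 − 25.498) = 0.37723
t = −130.46 · ln(0.37723) = 127.19 min.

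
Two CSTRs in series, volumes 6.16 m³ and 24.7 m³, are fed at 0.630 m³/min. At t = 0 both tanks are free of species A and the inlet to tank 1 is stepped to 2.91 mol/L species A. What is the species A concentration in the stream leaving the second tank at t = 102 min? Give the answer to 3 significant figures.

Time constants: τᵢ = Vᵢ/Q for each well-mixed tank.
τ₁ = 6.16/0.630 = 9.7778 min; τ₂ = 24.7/0.630 = 39.206 min.
Solving the cascade with C₁(0)=C₂(0)=0 gives C₂(t) = C_in[1 − (τ₁ e^(−t/τ₁) − τ₂ e^(−t/τ₂))/(τ₁ − τ₂)].
At t = 102: e^(−t/τ₁) = 2.9479e-05, e^(−t/τ₂) = 0.074153.
C₂ = 2.91·[1 − (9.7778·2.9479e-05 − 39.206·0.074153)/(-29.429)] = 2.91·0.90122 = 2.6225 mol/L.

2.62 mol/L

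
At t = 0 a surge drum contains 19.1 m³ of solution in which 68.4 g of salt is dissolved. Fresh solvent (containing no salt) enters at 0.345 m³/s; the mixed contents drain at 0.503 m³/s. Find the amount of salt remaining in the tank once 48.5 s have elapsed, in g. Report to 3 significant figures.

13.4 g

Let m(t) be the amount of salt. Volume: V(t) = V₀ + (Q_in − Q_out) t = 19.1 − 0.15800 t; V(48.5) = 11.437 m³.
Solute balance: dm/dt = 0 − Q_out C = −Q_out m/V(t).
Separate: dm/m = −Q_out dt/V(t) ⇒ ln(m/m₀) = −(Q_out/(Q_in−Q_out)) ln(V/V₀).
m = m₀ (V₀/V)^(Q_out/(Q_in−Q_out)) = 68.4 × (19.1/11.437)^(-3.1835) = 13.366 g.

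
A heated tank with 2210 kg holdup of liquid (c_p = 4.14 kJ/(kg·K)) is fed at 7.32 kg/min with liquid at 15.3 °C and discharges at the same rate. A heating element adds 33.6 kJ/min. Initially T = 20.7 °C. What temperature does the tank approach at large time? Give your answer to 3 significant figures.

M c_p dT/dt = ṁ c_p (T_in − T) + Q̇.
At steady state dT/dt = 0 ⇒ T_ss = T_in + Q̇/(ṁ c_p) = 15.3 + 33.6/(7.32·4.14) = 16.409 °C.

16.4 °C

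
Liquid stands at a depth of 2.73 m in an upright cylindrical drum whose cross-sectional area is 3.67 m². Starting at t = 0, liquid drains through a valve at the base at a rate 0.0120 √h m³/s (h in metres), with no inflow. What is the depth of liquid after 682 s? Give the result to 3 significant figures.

Accumulation of liquid (constant cross-section A): A dh/dt = −0.0120 √h.
Separate and integrate: 2(√h − √h₀) = −(0.0120/A) t.
√h = √2.73 − 0.0120·682/(2·3.67) = 1.6523 − 1.1150 = 0.53728.
h = 0.53728² = 0.28867 m.

0.289 m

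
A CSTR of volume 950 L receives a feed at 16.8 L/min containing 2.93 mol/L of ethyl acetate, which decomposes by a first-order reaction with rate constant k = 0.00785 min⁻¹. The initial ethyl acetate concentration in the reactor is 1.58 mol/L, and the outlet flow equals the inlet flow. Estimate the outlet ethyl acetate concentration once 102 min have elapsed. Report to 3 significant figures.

2.00 mol/L

Accumulation = in − out − consumed: V dC/dt = Q C_in − Q C − k V C.
dC/dt = (Q/V) C_in − (Q/V + k) C; effective rate a = Q/V + k = 0.017684 + 0.00785 = 0.025534 min⁻¹.
C_ss = Q C_in/(Q + kV) = 2.0292 mol/L; C(t) = C_ss + (C₀ − C_ss) e^(−a t).
C(102) = 2.0292 + (-0.44923)·e^(−0.025534·102) = 2.0292 + (-0.44923)·0.073941 = 1.9960 mol/L.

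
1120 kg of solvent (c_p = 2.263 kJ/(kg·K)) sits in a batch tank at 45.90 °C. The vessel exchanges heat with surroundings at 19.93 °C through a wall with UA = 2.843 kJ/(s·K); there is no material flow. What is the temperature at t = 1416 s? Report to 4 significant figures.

M c_p dT/dt = −UA(T − T_amb).
dT/dt = (T_ss − T)/τ with T_ss = T_amb = 19.9300 °C, τ = M c_p/UA = 1120·2.263/2.843 = 891.509 s.
T approaches T_ss exponentially: T(t) = T_ss + (T₀ − T_ss) e^(−t/τ).
T(1416) = 19.9300 + (25.9700)·0.204269 = 25.2349 °C.

25.23 °C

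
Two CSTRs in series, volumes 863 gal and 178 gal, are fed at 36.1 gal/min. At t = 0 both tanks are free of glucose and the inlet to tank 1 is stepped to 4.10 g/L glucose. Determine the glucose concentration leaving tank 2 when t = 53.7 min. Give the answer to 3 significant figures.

Each tank obeys Vᵢ dCᵢ/dt = Q(Cᵢ₋₁ − Cᵢ), so τᵢ = Vᵢ/Q.
τ₁ = 863/36.1 = 23.906 min; τ₂ = 178/36.1 = 4.9307 min.
Tank 1: C₁ = C_in(1 − e^(−t/τ₁)). Tank 2 (τ₁ ≠ τ₂): C₂ = C_in[1 − (τ₁ e^(−t/τ₁) − τ₂ e^(−t/τ₂))/(τ₁ − τ₂)].
At t = 53.7: e^(−t/τ₁) = 0.10579, e^(−t/τ₂) = 1.8628e-05.
C₂ = 4.10·[1 − (23.906·0.10579 − 4.9307·1.8628e-05)/(18.975)] = 4.10·0.86673 = 3.5536 g/L.

3.55 g/L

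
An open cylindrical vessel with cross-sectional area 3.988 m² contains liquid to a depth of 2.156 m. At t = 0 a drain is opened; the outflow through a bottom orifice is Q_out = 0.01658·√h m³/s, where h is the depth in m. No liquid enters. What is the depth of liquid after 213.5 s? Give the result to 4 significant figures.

With no inflow, A dh/dt = −0.01658 √h.
This is separable: 2 d(√h)/dt = −0.01658/A, so √h = √h₀ − (0.01658/(2A)) t.
√h = √2.156 − 0.01658·213.5/(2·3.988) = 1.46833 − 0.443810 = 1.02452.
h = 1.02452² = 1.04965 m.

1.050 m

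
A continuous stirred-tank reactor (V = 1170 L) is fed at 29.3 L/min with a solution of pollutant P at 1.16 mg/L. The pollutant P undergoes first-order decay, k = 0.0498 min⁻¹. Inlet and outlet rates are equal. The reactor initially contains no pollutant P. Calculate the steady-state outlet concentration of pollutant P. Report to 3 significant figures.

V dC/dt = Q(C_in − C) − k V C.
At steady state: 0 = Q C_in − (Q + kV) C_ss, so C_ss = Q C_in/(Q + kV).
C_ss = 29.3·1.16/(29.3 + 0.0498·1170) = 33.988/87.566 = 0.38814 mg/L.

0.388 mg/L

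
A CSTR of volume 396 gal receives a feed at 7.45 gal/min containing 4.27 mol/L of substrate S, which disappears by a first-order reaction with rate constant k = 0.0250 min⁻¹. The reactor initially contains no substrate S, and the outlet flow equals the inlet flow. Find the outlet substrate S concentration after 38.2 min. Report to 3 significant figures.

1.49 mol/L

V dC/dt = Q(C_in − C) − k V C.
This is linear with rate a = Q/V + k = 0.043813 min⁻¹.
C_ss = Q C_in/(Q + kV) = 1.8335 mol/L; C(t) = C_ss + (C₀ − C_ss) e^(−a t).
C(38.2) = 1.8335 + (-1.8335)·e^(−0.043813·38.2) = 1.8335 + (-1.8335)·0.18756 = 1.4896 mol/L.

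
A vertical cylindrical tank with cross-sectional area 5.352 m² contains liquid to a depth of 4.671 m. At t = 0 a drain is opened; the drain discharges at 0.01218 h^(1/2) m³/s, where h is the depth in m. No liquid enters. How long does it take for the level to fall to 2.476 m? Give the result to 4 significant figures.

516.5 s

Volume balance on the tank: A dh/dt = −0.01218 √h.
This is separable: 2 d(√h)/dt = −0.01218/A, so √h = √h₀ − (0.01218/(2A)) t.
t = 2A(√h₀ − √h)/0.01218 = 2·5.352·(√4.671 − √2.476)/0.01218
  = 10.7040 × (2.16125 − 1.57353) / 0.01218 = 516.498 s.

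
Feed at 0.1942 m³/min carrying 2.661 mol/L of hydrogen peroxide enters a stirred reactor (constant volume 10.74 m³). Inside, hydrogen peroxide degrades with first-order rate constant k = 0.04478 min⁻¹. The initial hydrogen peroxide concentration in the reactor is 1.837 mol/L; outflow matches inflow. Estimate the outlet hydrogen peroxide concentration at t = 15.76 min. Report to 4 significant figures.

Species balance: V dC/dt = Q C_in − Q C − k V C.
dC/dt = (Q/V) C_in − (Q/V + k) C; effective rate a = Q/V + k = 0.0180819 + 0.04478 = 0.0628619 min⁻¹.
C_ss = Q C_in/(Q + kV) = 0.765424 mol/L; C(t) = C_ss + (C₀ − C_ss) e^(−a t).
C(15.76) = 0.765424 + (1.07158)·e^(−0.0628619·15.76) = 0.765424 + (1.07158)·0.371315 = 1.16332 mol/L.

1.163 mol/L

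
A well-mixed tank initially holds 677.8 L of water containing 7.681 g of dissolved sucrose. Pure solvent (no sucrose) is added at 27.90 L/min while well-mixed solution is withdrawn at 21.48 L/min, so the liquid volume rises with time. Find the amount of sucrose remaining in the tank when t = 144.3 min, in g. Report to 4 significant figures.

Let m(t) be the amount of sucrose. Volume: V(t) = V₀ + (Q_in − Q_out) t = 677.8 + 6.42000 t; V(144.3) = 1604.21 L.
Solute balance: dm/dt = 0 − Q_out C = −Q_out m/V(t).
dm/m = −Q_out dt/(V₀ + 6.42000 t); integrating gives ln(m/m₀) = −(Q_out/(Q_in−Q_out)) ln(V/V₀).
m = m₀ (V₀/V)^(Q_out/(Q_in−Q_out)) = 7.681 × (677.8/1604.21)^(3.34579) = 0.430091 g.

0.4301 g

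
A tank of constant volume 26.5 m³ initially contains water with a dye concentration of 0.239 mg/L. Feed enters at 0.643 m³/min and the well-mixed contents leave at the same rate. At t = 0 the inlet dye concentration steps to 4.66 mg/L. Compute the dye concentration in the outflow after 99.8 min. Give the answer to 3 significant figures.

Mass balance on the solute (V constant): V dC/dt = Q(C_in − C).
So dC/dt = (C_in − C)/τ with τ = V/Q = 26.5/0.643 = 41.213 min.
This is linear first-order; C(t) = C_in + (C₀ − C_in) e^(−t/τ).
C(99.8) = 4.66 + (0.239 − 4.66)·e^(−99.8/41.213) = 4.66 + (-4.4210)·0.088783 = 4.2675 mg/L.

4.27 mg/L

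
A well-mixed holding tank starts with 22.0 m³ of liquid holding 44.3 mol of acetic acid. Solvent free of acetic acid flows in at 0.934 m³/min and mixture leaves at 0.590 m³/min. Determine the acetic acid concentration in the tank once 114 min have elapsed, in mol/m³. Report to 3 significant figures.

Total volume: dV/dt = Q_in − Q_out = 0.34400 m³/min, so V(t) = 22.0 + 0.34400 t and V(114) = 61.216 m³.
Species balance (pure solvent in): dm/dt = −Q_out · m/V(t).
dm/m = −Q_out dt/(V₀ + 0.34400 t); integrating gives ln(m/m₀) = −(Q_out/(Q_in−Q_out)) ln(V/V₀).
m = m₀ (V₀/V)^(Q_out/(Q_in−Q_out)) = 44.3 × (22.0/61.216)^(1.7151) = 7.6583 mol.
C = m/V = 7.6583/61.216 = 0.12510 mol/m³.

0.125 mol/m³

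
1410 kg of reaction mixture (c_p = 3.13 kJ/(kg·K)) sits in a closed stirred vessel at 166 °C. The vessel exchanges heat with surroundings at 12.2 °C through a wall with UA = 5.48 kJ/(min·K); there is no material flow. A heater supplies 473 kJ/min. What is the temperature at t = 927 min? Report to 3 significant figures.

Unsteady energy balance on the tank contents: M c_p dT/dt = −UA(T − T_amb) + Q̇.
dT/dt = (T_ss − T)/τ with T_ss = T_amb + Q̇/UA = 12.2 + 473/5.48 = 98.514 °C, τ = M c_p/UA = 1410·3.13/5.48 = 805.35 min.
T approaches T_ss exponentially: T(t) = T_ss + (T₀ − T_ss) e^(−t/τ).
T(927) = 98.514 + (67.486)·0.31630 = 119.86 °C.

120 °C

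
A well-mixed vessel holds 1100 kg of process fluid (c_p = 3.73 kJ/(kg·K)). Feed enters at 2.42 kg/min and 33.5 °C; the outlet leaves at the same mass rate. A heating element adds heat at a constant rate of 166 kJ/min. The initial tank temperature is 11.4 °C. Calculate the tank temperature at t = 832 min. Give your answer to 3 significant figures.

45.4 °C

M c_p dT/dt = ṁ c_p (T_in − T) + Q̇.
τ = M/ṁ = 454.55 min; T_ss = T_in + Q̇/(ṁ c_p) = 33.5 + 166/(2.42·3.73) = 51.890 °C.
T approaches T_ss exponentially: T(t) = T_ss + (T₀ − T_ss) e^(−t/τ).
T(832) = 51.890 + (-40.490)·e^(−832/454.55) = 51.890 + (-40.490)·0.16035 = 45.398 °C.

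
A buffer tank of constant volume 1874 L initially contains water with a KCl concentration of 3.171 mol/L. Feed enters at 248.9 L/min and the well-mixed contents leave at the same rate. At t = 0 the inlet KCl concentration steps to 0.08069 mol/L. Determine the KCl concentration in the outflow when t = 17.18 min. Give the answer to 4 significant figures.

0.3962 mol/L

Species balance on the tank: V dC/dt = Q(C_in − C).
Time constant τ = V/Q = 1874/248.9 = 7.52913 min.
Solution: C(t) = C_in + (C₀ − C_in) e^(−t/τ).
C(17.18) = 0.08069 + (3.171 − 0.08069)·e^(−17.18/7.52913) = 0.08069 + (3.09031)·0.102100 = 0.396210 mol/L.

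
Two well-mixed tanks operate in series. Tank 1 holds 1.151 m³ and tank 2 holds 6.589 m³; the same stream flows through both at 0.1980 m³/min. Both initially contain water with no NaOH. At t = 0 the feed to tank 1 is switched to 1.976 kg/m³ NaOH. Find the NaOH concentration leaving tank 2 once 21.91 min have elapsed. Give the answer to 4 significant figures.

Each tank obeys Vᵢ dCᵢ/dt = Q(Cᵢ₋₁ − Cᵢ), so τᵢ = Vᵢ/Q.
τ₁ = 1.151/0.1980 = 5.81313 min; τ₂ = 6.589/0.1980 = 33.2778 min.
Solving the cascade with C₁(0)=C₂(0)=0 gives C₂(t) = C_in[1 − (τ₁ e^(−t/τ₁) − τ₂ e^(−t/τ₂))/(τ₁ − τ₂)].
At t = 21.91: e^(−t/τ₁) = 0.0230739, e^(−t/τ₂) = 0.517680.
C₂ = 1.976·[1 − (5.81313·0.0230739 − 33.2778·0.517680)/(-27.4646)] = 1.976·0.377632 = 0.746201 kg/m³.

0.7462 kg/m³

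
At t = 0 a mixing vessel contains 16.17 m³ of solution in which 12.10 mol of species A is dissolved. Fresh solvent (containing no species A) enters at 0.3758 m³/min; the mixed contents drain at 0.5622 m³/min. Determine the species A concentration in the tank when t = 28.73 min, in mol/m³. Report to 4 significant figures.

Let m(t) be the amount of species A. Volume: V(t) = V₀ + (Q_in − Q_out) t = 16.17 − 0.186400 t; V(28.73) = 10.8147 m³.
Solute balance: dm/dt = 0 − Q_out C = −Q_out m/V(t).
Separate: dm/m = −Q_out dt/V(t) ⇒ ln(m/m₀) = −(Q_out/(Q_in−Q_out)) ln(V/V₀).
m = m₀ (V₀/V)^(Q_out/(Q_in−Q_out)) = 12.10 × (16.17/10.8147)^(-3.01609) = 3.59659 mol.
C = m/V = 3.59659/10.8147 = 0.332564 mol/m³.

0.3326 mol/m³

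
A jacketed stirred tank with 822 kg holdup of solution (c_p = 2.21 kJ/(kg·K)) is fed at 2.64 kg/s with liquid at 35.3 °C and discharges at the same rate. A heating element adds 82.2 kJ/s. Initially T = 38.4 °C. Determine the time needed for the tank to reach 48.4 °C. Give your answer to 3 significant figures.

First-law balance (no shaft work): M c_p dT/dt = ṁ c_p (T_in − T) + 82.2.
τ = M/ṁ = 311.36 s; T_ss = T_in + Q̇/(ṁ c_p) = 49.389 °C.
T(t) = T_ss + (T₀ − T_ss) e^(−t/τ). Set T = 48.4:
e^(−t/τ) = (48.4 − 49.389)/(38.4 − 49.389) = 0.089987
t = −311.36 · ln(0.089987) = 749.79 s.

750 s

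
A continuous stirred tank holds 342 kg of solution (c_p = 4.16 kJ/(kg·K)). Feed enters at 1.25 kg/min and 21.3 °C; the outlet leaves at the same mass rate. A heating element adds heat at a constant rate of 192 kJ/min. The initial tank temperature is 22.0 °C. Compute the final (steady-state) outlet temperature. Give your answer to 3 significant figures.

Energy balance: M c_p dT/dt = ṁ c_p (T_in − T) + 192.
At steady state dT/dt = 0 ⇒ T_ss = T_in + Q̇/(ṁ c_p) = 21.3 + 192/(1.25·4.16) = 58.223 °C.

58.2 °C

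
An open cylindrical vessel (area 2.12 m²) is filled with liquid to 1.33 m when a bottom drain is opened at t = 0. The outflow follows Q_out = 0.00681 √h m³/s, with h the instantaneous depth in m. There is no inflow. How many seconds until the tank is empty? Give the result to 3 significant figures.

718 s

With no inflow, A dh/dt = −0.00681 √h.
Separate and integrate: 2(√h − √h₀) = −(0.00681/A) t.
Tank is empty when √h = 0: t_empty = 2A√h₀/0.00681.
t_empty = 2·2.12·√1.33/0.00681 = 4.2400·1.1533/0.00681 = 718.03 s.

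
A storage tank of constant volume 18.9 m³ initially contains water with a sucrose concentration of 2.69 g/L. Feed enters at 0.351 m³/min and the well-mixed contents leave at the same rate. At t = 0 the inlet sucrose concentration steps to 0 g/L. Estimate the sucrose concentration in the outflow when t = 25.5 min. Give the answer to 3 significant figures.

1.68 g/L

Species balance on the tank: V dC/dt = Q(C_in − C).
Rewrite as dC/dt + C/τ = C_in/τ, τ = V/Q = 53.846 min.
Integrating: C(t) = C_in + (C₀ − C_in) e^(−t/τ).
C(25.5) = 0 + (2.69 − 0)·e^(−25.5/53.846) = 0 + (2.6900)·0.62277 = 1.6753 g/L.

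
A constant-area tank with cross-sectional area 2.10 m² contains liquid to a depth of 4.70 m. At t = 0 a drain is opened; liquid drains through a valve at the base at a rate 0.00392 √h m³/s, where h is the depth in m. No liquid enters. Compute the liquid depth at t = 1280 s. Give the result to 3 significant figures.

Unsteady balance on liquid volume: A dh/dt = −0.00392 √h.
Separate and integrate: 2(√h − √h₀) = −(0.00392/A) t.
√h = √4.70 − 0.00392·1280/(2·2.10) = 2.1679 − 1.1947 = 0.97328.
h = 0.97328² = 0.94728 m.

0.947 m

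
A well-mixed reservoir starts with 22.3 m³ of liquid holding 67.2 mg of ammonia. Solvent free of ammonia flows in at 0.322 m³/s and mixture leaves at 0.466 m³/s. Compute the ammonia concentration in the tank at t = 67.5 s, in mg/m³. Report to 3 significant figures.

Let m(t) be the amount of ammonia. Volume: V(t) = V₀ + (Q_in − Q_out) t = 22.3 − 0.14400 t; V(67.5) = 12.580 m³.
Species balance (pure solvent in): dm/dt = −Q_out · m/V(t).
Separate: dm/m = −Q_out dt/V(t) ⇒ ln(m/m₀) = −(Q_out/(Q_in−Q_out)) ln(V/V₀).
m = m₀ (V₀/V)^(Q_out/(Q_in−Q_out)) = 67.2 × (22.3/12.580)^(-3.2361) = 10.539 mg.
C = m/V = 10.539/12.580 = 0.83775 mg/m³.

0.838 mg/m³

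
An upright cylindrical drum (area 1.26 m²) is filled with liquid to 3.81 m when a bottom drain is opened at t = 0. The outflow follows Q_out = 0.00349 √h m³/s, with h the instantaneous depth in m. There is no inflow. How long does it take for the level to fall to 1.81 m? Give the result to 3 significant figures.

438 s

A dh/dt = −Q_out = −0.00349 √h.
∫ h^(−1/2) dh = −(0.00349/A) ∫ dt, giving 2√h = 2√h₀ − (0.00349/A) t.
t = 2A(√h₀ − √h)/0.00349 = 2·1.26·(√3.81 − √1.81)/0.00349
  = 2.5200 × (1.9519 − 1.3454) / 0.00349 = 437.97 s.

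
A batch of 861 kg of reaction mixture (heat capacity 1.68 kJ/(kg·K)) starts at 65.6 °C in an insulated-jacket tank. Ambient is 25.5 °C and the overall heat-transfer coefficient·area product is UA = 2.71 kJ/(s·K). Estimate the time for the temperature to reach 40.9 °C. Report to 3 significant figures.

M c_p dT/dt = −UA(T − T_amb).
τ = M c_p/UA = 533.76 s; T_ss = T_amb = 25.500 °C.
T(t) = T_ss + (T₀ − T_ss)e^(−t/τ); set T = 40.9:
t = −τ ln[(T − T_ss)/(T₀ − T_ss)] = −533.76 · ln(0.38404) = 510.81 s.

511 s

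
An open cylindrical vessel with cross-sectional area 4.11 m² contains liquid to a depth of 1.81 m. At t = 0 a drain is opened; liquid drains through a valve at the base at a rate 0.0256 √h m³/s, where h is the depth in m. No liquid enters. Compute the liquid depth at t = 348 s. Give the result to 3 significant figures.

0.0684 m

A dh/dt = −Q_out = −0.0256 √h.
∫ h^(−1/2) dh = −(0.0256/A) ∫ dt, giving 2√h = 2√h₀ − (0.0256/A) t.
√h = √1.81 − 0.0256·348/(2·4.11) = 1.3454 − 1.0838 = 0.26157.
h = 0.26157² = 0.068417 m.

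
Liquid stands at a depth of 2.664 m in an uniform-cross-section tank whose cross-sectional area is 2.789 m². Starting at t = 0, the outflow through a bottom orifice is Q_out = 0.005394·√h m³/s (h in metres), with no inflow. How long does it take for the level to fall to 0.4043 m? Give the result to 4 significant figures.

1030 s

A dh/dt = −Q_out = −0.005394 √h.
This is separable: 2 d(√h)/dt = −0.005394/A, so √h = √h₀ − (0.005394/(2A)) t.
t = 2A(√h₀ − √h)/0.005394 = 2·2.789·(√2.664 − √0.4043)/0.005394
  = 5.57800 × (1.63218 − 0.635846) / 0.005394 = 1030.32 s.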